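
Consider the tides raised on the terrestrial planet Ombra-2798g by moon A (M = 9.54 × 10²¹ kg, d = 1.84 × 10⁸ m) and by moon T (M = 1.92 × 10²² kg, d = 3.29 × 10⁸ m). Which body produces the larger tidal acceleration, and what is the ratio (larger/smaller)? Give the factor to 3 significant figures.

Moon A, by a factor of ≈ 2.84

The tide-raising term goes as M/d³ (the gradient of a 1/d² field).
Moon A: (9.54 × 10²¹) / (1.84 × 10⁸)³ = 1.531 × 10⁻³
Moon T: (1.92 × 10²²) / (3.29 × 10⁸)³ = 5.392 × 10⁻⁴
Ratio (larger/smaller) = 2.84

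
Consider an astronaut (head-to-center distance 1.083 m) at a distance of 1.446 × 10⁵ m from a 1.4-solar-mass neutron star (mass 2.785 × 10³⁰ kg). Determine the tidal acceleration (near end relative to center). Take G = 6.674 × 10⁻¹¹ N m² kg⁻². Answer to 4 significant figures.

1.332 × 10⁵ m/s²

Since r ≪ d, expand the inverse-square field across one radius to get the leading 2GMr/d³ term.
Δg = 2GMr/d³
   = 2 × (6.674 × 10⁻¹¹) × (2.785 × 10³⁰) × (1.083) / (1.446 × 10⁵)³
   = 1.332 × 10⁵ m/s²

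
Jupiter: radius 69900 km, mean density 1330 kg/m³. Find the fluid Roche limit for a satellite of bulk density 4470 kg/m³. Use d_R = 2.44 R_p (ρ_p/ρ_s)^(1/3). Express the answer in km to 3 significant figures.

d_R = 2.44 × 69900 km × (1330/4470)^(1/3)
    = 1.14 × 10⁵ km

1.14 × 10⁵ km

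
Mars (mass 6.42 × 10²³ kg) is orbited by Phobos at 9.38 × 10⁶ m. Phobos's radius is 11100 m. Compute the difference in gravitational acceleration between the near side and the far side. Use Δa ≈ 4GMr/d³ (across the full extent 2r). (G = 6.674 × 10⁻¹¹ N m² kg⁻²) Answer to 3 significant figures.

2.31 × 10⁻³ m/s²

The field gradient is 2GM/d³; across the full diameter 2r the difference is 4GMr/d³.
a_tidal = 4GMr/d³
        = 4 × (6.674 × 10⁻¹¹) × (6.42 × 10²³) × (11100) / (9.38 × 10⁶)³
        = 2.31 × 10⁻³ m/s²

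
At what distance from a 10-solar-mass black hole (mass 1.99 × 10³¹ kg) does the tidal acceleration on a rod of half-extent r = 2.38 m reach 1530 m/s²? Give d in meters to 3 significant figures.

2GMr/d³ = a_tidal  ⇒  d = (2GMr / a_tidal)^(1/3)
d = (2 × 6.674×10⁻¹¹ × (1.99 × 10³¹) × (2.38) / (1530))^(1/3)
  = 1.60 × 10⁶ m

1.60 × 10⁶ m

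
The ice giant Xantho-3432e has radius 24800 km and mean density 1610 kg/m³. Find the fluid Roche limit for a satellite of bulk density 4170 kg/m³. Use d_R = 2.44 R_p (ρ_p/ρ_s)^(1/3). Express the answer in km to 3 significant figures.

d_R = 2.44 × 24800 km × (1610/4170)^(1/3)
    = 44100 km

44100 km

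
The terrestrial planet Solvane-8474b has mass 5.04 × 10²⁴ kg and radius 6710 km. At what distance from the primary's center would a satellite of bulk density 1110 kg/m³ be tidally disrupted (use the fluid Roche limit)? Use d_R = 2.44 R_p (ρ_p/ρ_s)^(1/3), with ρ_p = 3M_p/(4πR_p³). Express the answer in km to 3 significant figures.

ρ_p = 3M_p/(4πR_p³) = 3 × (5.04 × 10²⁴) / (4π × (6.71 × 10⁶ m)³) = 3980 kg/m³
d_R = 2.44 × 6710 km × (3980/1110)^(1/3)
    = 25100 km

25100 km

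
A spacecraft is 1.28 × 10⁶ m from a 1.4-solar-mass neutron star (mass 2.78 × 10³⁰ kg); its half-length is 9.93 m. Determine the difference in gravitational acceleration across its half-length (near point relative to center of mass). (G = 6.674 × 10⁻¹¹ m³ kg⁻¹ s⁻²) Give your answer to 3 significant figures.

1.76 × 10³ m/s²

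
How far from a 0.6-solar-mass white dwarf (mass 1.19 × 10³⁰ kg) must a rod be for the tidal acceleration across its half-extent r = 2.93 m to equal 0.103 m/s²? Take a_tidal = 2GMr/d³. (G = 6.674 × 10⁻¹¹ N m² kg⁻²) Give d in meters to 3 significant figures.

1.65 × 10⁷ m

2GMr/d³ = a_tidal  ⇒  d = (2GMr / a_tidal)^(1/3)
d = (2 × 6.674×10⁻¹¹ × (1.19 × 10³⁰) × (2.93) / (0.103))^(1/3)
  = 1.65 × 10⁷ m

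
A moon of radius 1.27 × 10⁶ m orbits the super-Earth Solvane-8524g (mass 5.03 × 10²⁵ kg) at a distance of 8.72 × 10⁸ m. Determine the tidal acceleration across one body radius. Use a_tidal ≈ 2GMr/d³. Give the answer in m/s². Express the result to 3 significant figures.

1.29 × 10⁻⁵ m/s²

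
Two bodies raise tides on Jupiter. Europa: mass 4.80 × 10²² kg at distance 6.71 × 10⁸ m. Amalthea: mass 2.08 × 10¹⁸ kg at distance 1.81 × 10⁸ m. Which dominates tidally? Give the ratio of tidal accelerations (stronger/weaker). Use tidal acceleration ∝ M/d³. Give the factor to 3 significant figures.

Europa, by a factor of ≈ 453

The tide-raising term goes as M/d³ (the gradient of a 1/d² field).
Europa: (4.80 × 10²²) / (6.71 × 10⁸)³ = 1.589 × 10⁻⁴
Amalthea: (2.08 × 10¹⁸) / (1.81 × 10⁸)³ = 3.508 × 10⁻⁷
Ratio (larger/smaller) = 453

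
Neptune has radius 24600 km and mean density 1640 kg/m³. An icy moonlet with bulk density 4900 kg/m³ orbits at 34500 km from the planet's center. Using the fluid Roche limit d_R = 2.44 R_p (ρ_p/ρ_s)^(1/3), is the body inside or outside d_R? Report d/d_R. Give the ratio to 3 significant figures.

inside; d/d_R ≈ 0.828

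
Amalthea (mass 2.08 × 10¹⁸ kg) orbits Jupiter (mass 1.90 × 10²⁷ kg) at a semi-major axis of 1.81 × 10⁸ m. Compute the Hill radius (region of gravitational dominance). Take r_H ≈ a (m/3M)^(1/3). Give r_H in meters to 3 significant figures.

1.29 × 10⁵ m

r_H ≈ a (m/3M)^(1/3)
    = (1.81 × 10⁸) × (2.08 × 10¹⁸ / (3 × 1.90 × 10²⁷))^(1/3)
    = 1.29 × 10⁵ m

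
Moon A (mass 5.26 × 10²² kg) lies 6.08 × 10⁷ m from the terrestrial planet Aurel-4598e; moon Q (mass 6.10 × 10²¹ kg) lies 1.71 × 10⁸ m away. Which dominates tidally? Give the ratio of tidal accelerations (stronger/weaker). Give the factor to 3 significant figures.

Tidal stretch scales as M/d³; compute that for each body.
Moon A: (5.26 × 10²²) / (6.08 × 10⁷)³ = 2.340 × 10⁻¹
Moon Q: (6.10 × 10²¹) / (1.71 × 10⁸)³ = 1.220 × 10⁻³
Ratio (larger/smaller) = 192

Moon A, by a factor of ≈ 192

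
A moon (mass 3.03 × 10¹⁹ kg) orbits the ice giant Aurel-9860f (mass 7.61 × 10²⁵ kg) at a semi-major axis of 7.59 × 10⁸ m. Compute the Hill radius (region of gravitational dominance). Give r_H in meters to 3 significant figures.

r_H ≈ a (m/3M)^(1/3)
    = (7.59 × 10⁸) × (3.03 × 10¹⁹ / (3 × 7.61 × 10²⁵))^(1/3)
    = 3.87 × 10⁶ m

3.87 × 10⁶ m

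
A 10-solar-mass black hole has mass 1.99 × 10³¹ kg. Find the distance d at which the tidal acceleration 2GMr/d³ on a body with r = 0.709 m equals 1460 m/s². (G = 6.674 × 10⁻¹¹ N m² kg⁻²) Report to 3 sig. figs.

2GMr/d³ = a_tidal  ⇒  d = (2GMr / a_tidal)^(1/3)
d = (2 × 6.674×10⁻¹¹ × (1.99 × 10³¹) × (0.709) / (1460))^(1/3)
  = 1.09 × 10⁶ m

1.09 × 10⁶ m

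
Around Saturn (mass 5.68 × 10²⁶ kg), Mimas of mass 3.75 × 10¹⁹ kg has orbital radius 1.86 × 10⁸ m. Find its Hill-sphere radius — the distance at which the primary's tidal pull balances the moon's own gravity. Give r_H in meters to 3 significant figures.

5.21 × 10⁵ m

r_H ≈ a (m/3M)^(1/3)
    = (1.86 × 10⁸) × (3.75 × 10¹⁹ / (3 × 5.68 × 10²⁶))^(1/3)
    = 5.21 × 10⁵ m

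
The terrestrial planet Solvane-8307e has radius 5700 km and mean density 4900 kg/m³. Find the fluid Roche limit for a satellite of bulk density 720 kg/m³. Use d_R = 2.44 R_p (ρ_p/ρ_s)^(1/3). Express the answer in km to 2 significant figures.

d_R = 2.44 × 5700 km × (4900/720)^(1/3)
    = 26000 km

26000 km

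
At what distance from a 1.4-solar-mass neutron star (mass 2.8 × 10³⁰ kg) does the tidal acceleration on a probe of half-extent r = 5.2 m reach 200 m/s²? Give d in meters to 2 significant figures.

2GMr/d³ = a_tidal  ⇒  d = (2GMr / a_tidal)^(1/3)
d = (2 × 6.674×10⁻¹¹ × (2.8 × 10³⁰) × (5.2) / (200))^(1/3)
  = 2.1 × 10⁶ m

2.1 × 10⁶ m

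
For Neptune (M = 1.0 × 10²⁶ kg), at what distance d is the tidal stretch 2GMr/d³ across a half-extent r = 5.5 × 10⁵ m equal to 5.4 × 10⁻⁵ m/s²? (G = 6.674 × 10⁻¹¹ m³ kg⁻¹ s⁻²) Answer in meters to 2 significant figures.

5.1 × 10⁸ m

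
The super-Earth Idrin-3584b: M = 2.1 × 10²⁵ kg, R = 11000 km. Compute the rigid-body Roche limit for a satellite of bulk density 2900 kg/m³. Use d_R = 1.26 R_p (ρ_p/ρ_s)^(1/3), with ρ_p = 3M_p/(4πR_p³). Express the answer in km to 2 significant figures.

15000 km

ρ_p = 3M_p/(4πR_p³) = 3 × (2.1 × 10²⁵) / (4π × (1.1 × 10⁷ m)³) = 3800 kg/m³
d_R = 1.26 × 11000 km × (3800/2900)^(1/3)
    = 15000 km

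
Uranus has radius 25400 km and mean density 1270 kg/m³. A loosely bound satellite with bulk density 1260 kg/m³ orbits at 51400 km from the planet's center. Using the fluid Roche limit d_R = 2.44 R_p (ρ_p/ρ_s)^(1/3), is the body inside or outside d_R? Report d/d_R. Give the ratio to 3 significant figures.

inside; d/d_R ≈ 0.827

d_R = 2.44 × (25400 km) × (1270/1260)^(1/3) = 62140 km
d/d_R = (51400) / (62140) = 0.827
Since d/d_R < 1, the body is inside the Roche limit.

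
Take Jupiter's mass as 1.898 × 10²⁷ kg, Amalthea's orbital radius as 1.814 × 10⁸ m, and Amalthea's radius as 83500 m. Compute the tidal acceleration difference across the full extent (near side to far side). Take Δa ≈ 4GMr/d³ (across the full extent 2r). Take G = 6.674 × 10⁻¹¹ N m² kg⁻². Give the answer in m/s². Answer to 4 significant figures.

7.088 × 10⁻³ m/s²

Δg = 4GMr/d³
   = 4 × (6.674 × 10⁻¹¹) × (1.898 × 10²⁷) × (83500) / (1.814 × 10⁸)³
   = 7.088 × 10⁻³ m/s²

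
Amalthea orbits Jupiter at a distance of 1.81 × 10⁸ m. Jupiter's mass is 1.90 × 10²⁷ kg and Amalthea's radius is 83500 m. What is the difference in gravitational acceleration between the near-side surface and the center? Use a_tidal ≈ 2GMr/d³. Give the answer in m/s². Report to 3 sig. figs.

3.57 × 10⁻³ m/s²

The tidal stretch is the gradient of GM/d² times the body's extent r, hence the 1/d³ dependence.
a_tidal = 2GMr/d³
        = 2 × (6.674 × 10⁻¹¹) × (1.90 × 10²⁷) × (83500) / (1.81 × 10⁸)³
        = 3.57 × 10⁻³ m/s²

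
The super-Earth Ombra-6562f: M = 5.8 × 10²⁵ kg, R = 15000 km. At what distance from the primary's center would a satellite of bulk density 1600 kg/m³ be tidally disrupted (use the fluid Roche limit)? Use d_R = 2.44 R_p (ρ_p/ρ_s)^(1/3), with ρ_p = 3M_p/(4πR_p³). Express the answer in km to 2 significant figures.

ρ_p = 3M_p/(4πR_p³) = 3 × (5.8 × 10²⁵) / (4π × (1.5 × 10⁷ m)³) = 4100 kg/m³
d_R = 2.44 × 15000 km × (4100/1600)^(1/3)
    = 50000 km

50000 km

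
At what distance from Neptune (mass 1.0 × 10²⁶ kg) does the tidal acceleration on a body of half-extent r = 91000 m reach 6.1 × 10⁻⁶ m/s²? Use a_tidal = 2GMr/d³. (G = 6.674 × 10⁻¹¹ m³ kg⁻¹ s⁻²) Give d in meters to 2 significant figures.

2GMr/d³ = a_tidal  ⇒  d = (2GMr / a_tidal)^(1/3)
d = (2 × 6.674×10⁻¹¹ × (1.0 × 10²⁶) × (91000) / (6.1 × 10⁻⁶))^(1/3)
  = 5.8 × 10⁸ m

5.8 × 10⁸ m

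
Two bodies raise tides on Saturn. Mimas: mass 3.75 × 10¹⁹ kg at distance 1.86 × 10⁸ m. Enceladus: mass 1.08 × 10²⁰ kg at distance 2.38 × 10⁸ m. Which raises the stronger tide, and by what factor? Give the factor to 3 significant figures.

Tidal stretch scales as M/d³; compute that for each body.
Mimas: (3.75 × 10¹⁹) / (1.86 × 10⁸)³ = 5.828 × 10⁻⁶
Enceladus: (1.08 × 10²⁰) / (2.38 × 10⁸)³ = 8.011 × 10⁻⁶
Ratio (larger/smaller) = 1.37

Enceladus, by a factor of ≈ 1.37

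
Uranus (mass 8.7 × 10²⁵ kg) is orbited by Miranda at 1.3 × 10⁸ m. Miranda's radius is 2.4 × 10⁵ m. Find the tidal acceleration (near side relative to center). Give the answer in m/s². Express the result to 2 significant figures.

a_tidal = 2GMr/d³
        = 2 × (6.674 × 10⁻¹¹) × (8.7 × 10²⁵) × (2.4 × 10⁵) / (1.3 × 10⁸)³
        = 1.3 × 10⁻³ m/s²

1.3 × 10⁻³ m/s²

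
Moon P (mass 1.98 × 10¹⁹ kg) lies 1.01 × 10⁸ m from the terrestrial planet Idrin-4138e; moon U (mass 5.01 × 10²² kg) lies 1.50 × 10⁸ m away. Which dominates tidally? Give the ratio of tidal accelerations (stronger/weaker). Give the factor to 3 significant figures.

Tidal acceleration ∝ M/d³, so compare M/d³ for each.
Moon P: (1.98 × 10¹⁹) / (1.01 × 10⁸)³ = 1.922 × 10⁻⁵
Moon U: (5.01 × 10²²) / (1.50 × 10⁸)³ = 1.484 × 10⁻²
Ratio (larger/smaller) = 772

Moon U, by a factor of ≈ 772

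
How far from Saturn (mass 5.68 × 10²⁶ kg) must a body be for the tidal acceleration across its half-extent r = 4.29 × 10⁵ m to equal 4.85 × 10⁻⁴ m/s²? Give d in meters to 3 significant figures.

4.06 × 10⁸ m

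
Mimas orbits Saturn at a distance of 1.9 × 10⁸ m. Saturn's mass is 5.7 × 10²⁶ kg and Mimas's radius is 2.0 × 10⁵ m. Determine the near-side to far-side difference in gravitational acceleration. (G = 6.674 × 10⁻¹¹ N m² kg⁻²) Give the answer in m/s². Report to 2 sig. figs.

Δa = 4GMr/d³
   = 4 × (6.674 × 10⁻¹¹) × (5.7 × 10²⁶) × (2.0 × 10⁵) / (1.9 × 10⁸)³
   = 4.4 × 10⁻³ m/s²

4.4 × 10⁻³ m/s²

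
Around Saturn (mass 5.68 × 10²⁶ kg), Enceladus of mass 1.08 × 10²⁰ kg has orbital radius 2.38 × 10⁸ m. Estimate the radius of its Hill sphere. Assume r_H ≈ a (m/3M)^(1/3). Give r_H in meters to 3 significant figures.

9.49 × 10⁵ m

r_H ≈ a (m/3M)^(1/3)
    = (2.38 × 10⁸) × (1.08 × 10²⁰ / (3 × 5.68 × 10²⁶))^(1/3)
    = 9.49 × 10⁵ m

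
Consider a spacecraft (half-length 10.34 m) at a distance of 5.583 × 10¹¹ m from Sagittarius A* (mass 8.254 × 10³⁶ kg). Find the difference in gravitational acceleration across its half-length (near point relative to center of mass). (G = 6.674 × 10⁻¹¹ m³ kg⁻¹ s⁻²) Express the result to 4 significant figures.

6.546 × 10⁻⁸ m/s²

Δa = 2GMr/d³
   = 2 × (6.674 × 10⁻¹¹) × (8.254 × 10³⁶) × (10.34) / (5.583 × 10¹¹)³
   = 6.546 × 10⁻⁸ m/s²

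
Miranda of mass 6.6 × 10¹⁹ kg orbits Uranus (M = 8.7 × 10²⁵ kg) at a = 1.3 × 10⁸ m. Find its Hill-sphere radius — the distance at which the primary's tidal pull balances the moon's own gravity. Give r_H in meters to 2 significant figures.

8.2 × 10⁵ m

r_H ≈ a (m/3M)^(1/3)
    = (1.3 × 10⁸) × (6.6 × 10¹⁹ / (3 × 8.7 × 10²⁵))^(1/3)
    = 8.2 × 10⁵ m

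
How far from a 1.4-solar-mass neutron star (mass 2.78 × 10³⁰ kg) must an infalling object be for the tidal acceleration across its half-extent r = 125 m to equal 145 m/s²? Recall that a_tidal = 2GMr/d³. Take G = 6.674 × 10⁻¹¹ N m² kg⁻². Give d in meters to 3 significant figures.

6.84 × 10⁶ m

2GMr/d³ = a_tidal  ⇒  d = (2GMr / a_tidal)^(1/3)
d = (2 × 6.674×10⁻¹¹ × (2.78 × 10³⁰) × (125) / (145))^(1/3)
  = 6.84 × 10⁶ m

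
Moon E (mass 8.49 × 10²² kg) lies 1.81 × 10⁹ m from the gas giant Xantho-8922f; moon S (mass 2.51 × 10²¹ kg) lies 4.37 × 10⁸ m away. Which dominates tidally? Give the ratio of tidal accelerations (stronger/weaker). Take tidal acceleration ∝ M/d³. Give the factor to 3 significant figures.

Moon S, by a factor of ≈ 2.10

The tide-raising term goes as M/d³ (the gradient of a 1/d² field).
Moon E: (8.49 × 10²²) / (1.81 × 10⁹)³ = 1.432 × 10⁻⁵
Moon S: (2.51 × 10²¹) / (4.37 × 10⁸)³ = 3.008 × 10⁻⁵
Ratio (larger/smaller) = 2.10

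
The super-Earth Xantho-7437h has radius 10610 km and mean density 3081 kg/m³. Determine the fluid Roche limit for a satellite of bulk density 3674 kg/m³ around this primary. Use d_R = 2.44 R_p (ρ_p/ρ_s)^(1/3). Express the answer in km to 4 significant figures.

24410 km

d_R = 2.44 × 10610 km × (3081/3674)^(1/3)
    = 24410 km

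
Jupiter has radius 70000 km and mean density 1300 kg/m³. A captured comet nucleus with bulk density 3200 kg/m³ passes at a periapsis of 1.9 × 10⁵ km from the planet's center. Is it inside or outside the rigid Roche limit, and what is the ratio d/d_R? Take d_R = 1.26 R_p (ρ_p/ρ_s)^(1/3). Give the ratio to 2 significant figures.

outside; d/d_R ≈ 2.9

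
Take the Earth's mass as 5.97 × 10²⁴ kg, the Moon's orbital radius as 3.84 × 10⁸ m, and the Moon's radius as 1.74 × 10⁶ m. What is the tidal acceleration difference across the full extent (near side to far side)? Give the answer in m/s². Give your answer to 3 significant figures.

Δg = 4GMr/d³
   = 4 × (6.674 × 10⁻¹¹) × (5.97 × 10²⁴) × (1.74 × 10⁶) / (3.84 × 10⁸)³
   = 4.90 × 10⁻⁵ m/s²

4.90 × 10⁻⁵ m/s²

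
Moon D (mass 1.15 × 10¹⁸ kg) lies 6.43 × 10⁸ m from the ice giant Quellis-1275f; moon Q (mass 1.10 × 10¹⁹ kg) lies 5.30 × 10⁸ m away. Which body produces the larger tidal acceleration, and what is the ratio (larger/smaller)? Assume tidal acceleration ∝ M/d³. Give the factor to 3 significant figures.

Compare M/d³ for the two perturbers:
Moon D: (1.15 × 10¹⁸) / (6.43 × 10⁸)³ = 4.326 × 10⁻⁹
Moon Q: (1.10 × 10¹⁹) / (5.30 × 10⁸)³ = 7.389 × 10⁻⁸
Ratio (larger/smaller) = 17.1

Moon Q, by a factor of ≈ 17.1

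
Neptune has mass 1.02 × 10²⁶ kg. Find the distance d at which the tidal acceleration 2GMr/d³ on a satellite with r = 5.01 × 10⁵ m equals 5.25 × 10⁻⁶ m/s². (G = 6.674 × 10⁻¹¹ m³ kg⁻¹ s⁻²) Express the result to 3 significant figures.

2GMr/d³ = a_tidal  ⇒  d = (2GMr / a_tidal)^(1/3)
d = (2 × 6.674×10⁻¹¹ × (1.02 × 10²⁶) × (5.01 × 10⁵) / (5.25 × 10⁻⁶))^(1/3)
  = 1.09 × 10⁹ m

1.09 × 10⁹ m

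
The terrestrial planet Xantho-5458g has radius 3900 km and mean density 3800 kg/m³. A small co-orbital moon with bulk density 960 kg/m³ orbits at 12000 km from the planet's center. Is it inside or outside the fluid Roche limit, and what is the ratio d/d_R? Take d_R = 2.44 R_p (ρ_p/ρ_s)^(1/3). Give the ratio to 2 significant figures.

d_R = 2.44 × (3900 km) × (3800/960)^(1/3) = 15050 km
d/d_R = (12000) / (15050) = 0.80
Since d/d_R < 1, the body is inside the Roche limit.

inside; d/d_R ≈ 0.80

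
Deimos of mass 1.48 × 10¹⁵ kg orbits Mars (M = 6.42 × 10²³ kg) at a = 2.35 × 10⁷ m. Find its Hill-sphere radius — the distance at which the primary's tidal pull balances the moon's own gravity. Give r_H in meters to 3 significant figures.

r_H ≈ a (m/3M)^(1/3)
    = (2.35 × 10⁷) × (1.48 × 10¹⁵ / (3 × 6.42 × 10²³))^(1/3)
    = 2.15 × 10⁴ m

2.15 × 10⁴ m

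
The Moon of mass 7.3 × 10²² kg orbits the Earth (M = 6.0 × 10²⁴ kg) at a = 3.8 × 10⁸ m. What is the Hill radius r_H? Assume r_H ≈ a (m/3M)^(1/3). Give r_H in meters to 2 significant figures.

r_H ≈ a (m/3M)^(1/3)
    = (3.8 × 10⁸) × (7.3 × 10²² / (3 × 6.0 × 10²⁴))^(1/3)
    = 6.1 × 10⁷ m

6.1 × 10⁷ m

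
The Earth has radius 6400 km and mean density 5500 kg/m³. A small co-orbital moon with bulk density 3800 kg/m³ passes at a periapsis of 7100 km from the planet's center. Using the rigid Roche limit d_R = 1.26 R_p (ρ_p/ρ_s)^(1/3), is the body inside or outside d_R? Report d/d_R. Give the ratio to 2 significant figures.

inside; d/d_R ≈ 0.78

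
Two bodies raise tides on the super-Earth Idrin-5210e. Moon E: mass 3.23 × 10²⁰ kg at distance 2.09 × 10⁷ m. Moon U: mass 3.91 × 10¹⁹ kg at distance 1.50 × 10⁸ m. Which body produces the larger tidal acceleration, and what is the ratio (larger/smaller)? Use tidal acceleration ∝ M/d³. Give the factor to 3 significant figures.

The tide-raising term goes as M/d³ (the gradient of a 1/d² field).
Moon E: (3.23 × 10²⁰) / (2.09 × 10⁷)³ = 3.538 × 10⁻²
Moon U: (3.91 × 10¹⁹) / (1.50 × 10⁸)³ = 1.159 × 10⁻⁵
Ratio (larger/smaller) = 3050

Moon E, by a factor of ≈ 3050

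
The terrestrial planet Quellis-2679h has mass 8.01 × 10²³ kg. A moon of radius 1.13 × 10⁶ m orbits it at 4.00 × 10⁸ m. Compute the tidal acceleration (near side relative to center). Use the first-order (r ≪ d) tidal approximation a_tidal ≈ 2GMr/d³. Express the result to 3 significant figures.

Δg = 2GMr/d³
   = 2 × (6.674 × 10⁻¹¹) × (8.01 × 10²³) × (1.13 × 10⁶) / (4.00 × 10⁸)³
   = 1.89 × 10⁻⁶ m/s²

1.89 × 10⁻⁶ m/s²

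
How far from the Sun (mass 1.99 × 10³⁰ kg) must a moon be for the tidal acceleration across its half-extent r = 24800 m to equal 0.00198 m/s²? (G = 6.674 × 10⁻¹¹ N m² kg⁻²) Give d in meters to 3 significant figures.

2GMr/d³ = a_tidal  ⇒  d = (2GMr / a_tidal)^(1/3)
d = (2 × 6.674×10⁻¹¹ × (1.99 × 10³⁰) × (24800) / (0.00198))^(1/3)
  = 1.49 × 10⁹ m

1.49 × 10⁹ m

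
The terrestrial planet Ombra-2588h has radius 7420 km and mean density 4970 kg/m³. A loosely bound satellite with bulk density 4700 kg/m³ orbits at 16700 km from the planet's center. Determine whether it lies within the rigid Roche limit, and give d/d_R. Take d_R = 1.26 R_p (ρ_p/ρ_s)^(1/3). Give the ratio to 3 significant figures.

outside; d/d_R ≈ 1.75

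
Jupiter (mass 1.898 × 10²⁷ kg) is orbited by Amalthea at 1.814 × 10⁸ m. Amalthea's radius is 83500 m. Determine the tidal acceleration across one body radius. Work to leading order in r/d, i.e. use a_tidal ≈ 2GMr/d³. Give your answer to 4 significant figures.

Δa = 2GMr/d³
   = 2 × (6.674 × 10⁻¹¹) × (1.898 × 10²⁷) × (83500) / (1.814 × 10⁸)³
   = 3.544 × 10⁻³ m/s²

3.544 × 10⁻³ m/s²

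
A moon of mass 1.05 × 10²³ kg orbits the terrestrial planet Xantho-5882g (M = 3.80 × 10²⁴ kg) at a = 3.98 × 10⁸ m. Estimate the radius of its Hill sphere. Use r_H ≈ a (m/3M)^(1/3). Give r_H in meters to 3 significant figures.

r_H ≈ a (m/3M)^(1/3)
    = (3.98 × 10⁸) × (1.05 × 10²³ / (3 × 3.80 × 10²⁴))^(1/3)
    = 8.34 × 10⁷ m

8.34 × 10⁷ m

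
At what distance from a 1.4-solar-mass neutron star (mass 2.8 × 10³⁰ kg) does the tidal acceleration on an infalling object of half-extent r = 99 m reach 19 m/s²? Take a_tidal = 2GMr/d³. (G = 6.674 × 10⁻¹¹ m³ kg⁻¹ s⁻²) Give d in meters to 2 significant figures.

1.2 × 10⁷ m

2GMr/d³ = a_tidal  ⇒  d = (2GMr / a_tidal)^(1/3)
d = (2 × 6.674×10⁻¹¹ × (2.8 × 10³⁰) × (99) / (19))^(1/3)
  = 1.2 × 10⁷ m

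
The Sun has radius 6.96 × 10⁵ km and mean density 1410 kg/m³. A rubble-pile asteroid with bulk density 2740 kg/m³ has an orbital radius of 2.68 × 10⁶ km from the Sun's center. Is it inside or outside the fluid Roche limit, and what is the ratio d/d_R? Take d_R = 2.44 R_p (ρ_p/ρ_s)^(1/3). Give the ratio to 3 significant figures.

outside; d/d_R ≈ 1.97

d_R = 2.44 × (6.96 × 10⁵ km) × (1410/2740)^(1/3) = 1.361 × 10⁶ km
d/d_R = (2.68 × 10⁶) / (1.361 × 10⁶) = 1.97
Since d/d_R > 1, the body is outside the Roche limit.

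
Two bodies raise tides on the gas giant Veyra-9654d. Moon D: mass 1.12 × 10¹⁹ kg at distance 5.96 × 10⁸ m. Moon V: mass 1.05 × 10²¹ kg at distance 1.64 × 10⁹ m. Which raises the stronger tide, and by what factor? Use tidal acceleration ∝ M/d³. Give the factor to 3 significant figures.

The tide-raising term goes as M/d³ (the gradient of a 1/d² field).
Moon D: (1.12 × 10¹⁹) / (5.96 × 10⁸)³ = 5.290 × 10⁻⁸
Moon V: (1.05 × 10²¹) / (1.64 × 10⁹)³ = 2.380 × 10⁻⁷
Ratio (larger/smaller) = 4.50

Moon V, by a factor of ≈ 4.50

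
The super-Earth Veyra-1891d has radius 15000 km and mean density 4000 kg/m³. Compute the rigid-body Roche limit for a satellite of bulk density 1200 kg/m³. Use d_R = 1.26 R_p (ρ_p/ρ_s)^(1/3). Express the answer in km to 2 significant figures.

28000 km

d_R = 1.26 × 15000 km × (4000/1200)^(1/3)
    = 28000 km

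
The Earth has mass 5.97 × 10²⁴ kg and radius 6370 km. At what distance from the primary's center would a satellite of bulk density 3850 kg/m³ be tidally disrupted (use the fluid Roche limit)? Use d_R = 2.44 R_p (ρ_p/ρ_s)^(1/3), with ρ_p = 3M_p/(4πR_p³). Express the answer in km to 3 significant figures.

17500 km

ρ_p = 3M_p/(4πR_p³) = 3 × (5.97 × 10²⁴) / (4π × (6.37 × 10⁶ m)³) = 5510 kg/m³
d_R = 2.44 × 6370 km × (5510/3850)^(1/3)
    = 17500 km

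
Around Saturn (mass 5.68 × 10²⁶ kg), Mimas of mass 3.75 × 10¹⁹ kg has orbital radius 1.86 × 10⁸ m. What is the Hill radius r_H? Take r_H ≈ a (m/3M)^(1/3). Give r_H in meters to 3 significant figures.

r_H ≈ a (m/3M)^(1/3)
    = (1.86 × 10⁸) × (3.75 × 10¹⁹ / (3 × 5.68 × 10²⁶))^(1/3)
    = 5.21 × 10⁵ m

5.21 × 10⁵ m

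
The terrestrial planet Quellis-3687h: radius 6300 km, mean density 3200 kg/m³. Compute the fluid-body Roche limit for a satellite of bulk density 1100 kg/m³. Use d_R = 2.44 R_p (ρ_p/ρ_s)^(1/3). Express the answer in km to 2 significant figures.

d_R = 2.44 × 6300 km × (3200/1100)^(1/3)
    = 22000 km

22000 km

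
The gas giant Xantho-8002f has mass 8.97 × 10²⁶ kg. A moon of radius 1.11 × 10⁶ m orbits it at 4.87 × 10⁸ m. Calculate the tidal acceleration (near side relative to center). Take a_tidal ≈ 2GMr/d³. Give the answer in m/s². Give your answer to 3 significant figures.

The tidal stretch is the gradient of GM/d² times the body's extent r, hence the 1/d³ dependence.
a_tidal = 2GMr/d³
        = 2 × (6.674 × 10⁻¹¹) × (8.97 × 10²⁶) × (1.11 × 10⁶) / (4.87 × 10⁸)³
        = 1.15 × 10⁻³ m/s²

1.15 × 10⁻³ m/s²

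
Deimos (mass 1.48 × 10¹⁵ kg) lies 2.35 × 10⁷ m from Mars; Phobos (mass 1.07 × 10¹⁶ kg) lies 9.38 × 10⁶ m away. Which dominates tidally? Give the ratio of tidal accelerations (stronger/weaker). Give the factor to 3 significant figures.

The tide-raising term goes as M/d³ (the gradient of a 1/d² field).
Deimos: (1.48 × 10¹⁵) / (2.35 × 10⁷)³ = 1.140 × 10⁻⁷
Phobos: (1.07 × 10¹⁶) / (9.38 × 10⁶)³ = 1.297 × 10⁻⁵
Ratio (larger/smaller) = 114

Phobos, by a factor of ≈ 114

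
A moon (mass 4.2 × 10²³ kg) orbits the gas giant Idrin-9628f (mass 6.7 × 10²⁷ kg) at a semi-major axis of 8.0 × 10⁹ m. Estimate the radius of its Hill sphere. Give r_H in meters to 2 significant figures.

r_H ≈ a (m/3M)^(1/3)
    = (8.0 × 10⁹) × (4.2 × 10²³ / (3 × 6.7 × 10²⁷))^(1/3)
    = 2.2 × 10⁸ m

2.2 × 10⁸ m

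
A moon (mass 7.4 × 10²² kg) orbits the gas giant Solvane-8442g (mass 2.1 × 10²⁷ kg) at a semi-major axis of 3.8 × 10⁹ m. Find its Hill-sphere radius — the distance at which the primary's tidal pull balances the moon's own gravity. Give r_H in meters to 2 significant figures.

r_H ≈ a (m/3M)^(1/3)
    = (3.8 × 10⁹) × (7.4 × 10²² / (3 × 2.1 × 10²⁷))^(1/3)
    = 8.6 × 10⁷ m

8.6 × 10⁷ m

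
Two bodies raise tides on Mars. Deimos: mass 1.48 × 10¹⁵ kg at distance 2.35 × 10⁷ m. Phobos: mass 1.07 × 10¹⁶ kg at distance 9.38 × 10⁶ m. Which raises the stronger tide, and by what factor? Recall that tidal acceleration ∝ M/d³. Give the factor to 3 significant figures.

Phobos, by a factor of ≈ 114

The tide-raising term goes as M/d³ (the gradient of a 1/d² field).
Deimos: (1.48 × 10¹⁵) / (2.35 × 10⁷)³ = 1.140 × 10⁻⁷
Phobos: (1.07 × 10¹⁶) / (9.38 × 10⁶)³ = 1.297 × 10⁻⁵
Ratio (larger/smaller) = 114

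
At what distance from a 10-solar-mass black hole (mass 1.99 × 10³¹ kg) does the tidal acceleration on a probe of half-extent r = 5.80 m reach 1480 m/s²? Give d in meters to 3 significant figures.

2.18 × 10⁶ m

2GMr/d³ = a_tidal  ⇒  d = (2GMr / a_tidal)^(1/3)
d = (2 × 6.674×10⁻¹¹ × (1.99 × 10³¹) × (5.80) / (1480))^(1/3)
  = 2.18 × 10⁶ m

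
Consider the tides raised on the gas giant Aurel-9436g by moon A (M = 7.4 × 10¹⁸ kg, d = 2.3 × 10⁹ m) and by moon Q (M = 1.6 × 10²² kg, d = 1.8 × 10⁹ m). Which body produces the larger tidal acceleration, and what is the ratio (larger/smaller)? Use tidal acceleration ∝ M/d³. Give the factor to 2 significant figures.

Tidal acceleration ∝ M/d³, so compare M/d³ for each.
Moon A: (7.4 × 10¹⁸) / (2.3 × 10⁹)³ = 6.082 × 10⁻¹⁰
Moon Q: (1.6 × 10²²) / (1.8 × 10⁹)³ = 2.743 × 10⁻⁶
Ratio (larger/smaller) = 4500

Moon Q, by a factor of ≈ 4500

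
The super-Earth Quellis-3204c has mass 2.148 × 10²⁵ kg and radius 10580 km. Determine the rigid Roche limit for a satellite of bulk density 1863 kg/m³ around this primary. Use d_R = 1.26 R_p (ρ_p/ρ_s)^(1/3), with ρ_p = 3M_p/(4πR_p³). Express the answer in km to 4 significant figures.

17660 km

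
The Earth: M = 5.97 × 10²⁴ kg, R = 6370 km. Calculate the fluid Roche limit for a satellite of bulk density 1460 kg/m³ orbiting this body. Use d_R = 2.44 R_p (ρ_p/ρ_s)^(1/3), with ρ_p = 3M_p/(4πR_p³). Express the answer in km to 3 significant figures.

ρ_p = 3M_p/(4πR_p³) = 3 × (5.97 × 10²⁴) / (4π × (6.37 × 10⁶ m)³) = 5510 kg/m³
d_R = 2.44 × 6370 km × (5510/1460)^(1/3)
    = 24200 km

24200 km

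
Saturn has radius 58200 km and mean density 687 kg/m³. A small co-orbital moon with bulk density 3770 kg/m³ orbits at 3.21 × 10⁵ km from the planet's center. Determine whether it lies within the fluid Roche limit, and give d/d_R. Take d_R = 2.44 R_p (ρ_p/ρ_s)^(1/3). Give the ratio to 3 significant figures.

outside; d/d_R ≈ 3.99

d_R = 2.44 × (58200 km) × (687/3770)^(1/3) = 80510 km
d/d_R = (3.21 × 10⁵) / (80510) = 3.99
Since d/d_R > 1, the body is outside the Roche limit.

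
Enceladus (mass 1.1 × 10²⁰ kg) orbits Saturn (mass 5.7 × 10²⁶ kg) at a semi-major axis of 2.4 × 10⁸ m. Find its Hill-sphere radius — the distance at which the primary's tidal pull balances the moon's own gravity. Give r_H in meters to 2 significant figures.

r_H ≈ a (m/3M)^(1/3)
    = (2.4 × 10⁸) × (1.1 × 10²⁰ / (3 × 5.7 × 10²⁶))^(1/3)
    = 9.6 × 10⁵ m

9.6 × 10⁵ m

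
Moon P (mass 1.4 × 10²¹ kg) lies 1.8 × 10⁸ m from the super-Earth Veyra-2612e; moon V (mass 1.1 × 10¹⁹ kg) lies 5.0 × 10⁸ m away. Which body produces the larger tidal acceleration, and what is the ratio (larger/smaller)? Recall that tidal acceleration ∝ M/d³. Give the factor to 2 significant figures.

Compare M/d³ for the two perturbers:
Moon P: (1.4 × 10²¹) / (1.8 × 10⁸)³ = 2.401 × 10⁻⁴
Moon V: (1.1 × 10¹⁹) / (5.0 × 10⁸)³ = 8.800 × 10⁻⁸
Ratio (larger/smaller) = 2700

Moon P, by a factor of ≈ 2700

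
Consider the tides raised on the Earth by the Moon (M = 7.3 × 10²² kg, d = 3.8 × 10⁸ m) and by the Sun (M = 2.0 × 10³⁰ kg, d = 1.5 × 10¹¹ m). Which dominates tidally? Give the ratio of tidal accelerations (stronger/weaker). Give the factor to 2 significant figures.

Tidal stretch scales as M/d³; compute that for each body.
The Moon: (7.3 × 10²²) / (3.8 × 10⁸)³ = 1.330 × 10⁻³
The Sun: (2.0 × 10³⁰) / (1.5 × 10¹¹)³ = 5.926 × 10⁻⁴
Ratio (larger/smaller) = 2.2

The Moon, by a factor of ≈ 2.2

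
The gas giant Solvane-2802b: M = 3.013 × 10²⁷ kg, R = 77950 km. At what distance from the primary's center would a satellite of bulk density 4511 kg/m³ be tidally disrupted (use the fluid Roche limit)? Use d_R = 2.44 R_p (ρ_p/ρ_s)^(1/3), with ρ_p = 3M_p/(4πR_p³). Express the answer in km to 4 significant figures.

1.323 × 10⁵ km

ρ_p = 3M_p/(4πR_p³) = 3 × (3.013 × 10²⁷) / (4π × (7.795 × 10⁷ m)³) = 1519 kg/m³
d_R = 2.44 × 77950 km × (1519/4511)^(1/3)
    = 1.323 × 10⁵ km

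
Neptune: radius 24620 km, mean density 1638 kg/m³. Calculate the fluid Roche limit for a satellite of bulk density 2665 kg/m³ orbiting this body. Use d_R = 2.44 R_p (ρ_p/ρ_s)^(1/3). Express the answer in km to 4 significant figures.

51080 km

d_R = 2.44 × 24620 km × (1638/2665)^(1/3)
    = 51080 km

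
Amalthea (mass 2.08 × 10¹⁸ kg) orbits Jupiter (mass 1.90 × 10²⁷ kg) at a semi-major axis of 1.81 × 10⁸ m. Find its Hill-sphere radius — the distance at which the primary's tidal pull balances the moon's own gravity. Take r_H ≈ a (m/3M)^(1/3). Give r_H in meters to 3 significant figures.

1.29 × 10⁵ m

r_H ≈ a (m/3M)^(1/3)
    = (1.81 × 10⁸) × (2.08 × 10¹⁸ / (3 × 1.90 × 10²⁷))^(1/3)
    = 1.29 × 10⁵ m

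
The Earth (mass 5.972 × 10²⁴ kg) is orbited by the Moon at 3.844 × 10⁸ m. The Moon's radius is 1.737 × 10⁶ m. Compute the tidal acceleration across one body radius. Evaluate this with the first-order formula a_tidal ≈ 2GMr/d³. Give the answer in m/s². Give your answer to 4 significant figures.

Δg = 2GMr/d³
   = 2 × (6.674 × 10⁻¹¹) × (5.972 × 10²⁴) × (1.737 × 10⁶) / (3.844 × 10⁸)³
   = 2.438 × 10⁻⁵ m/s²

2.438 × 10⁻⁵ m/s²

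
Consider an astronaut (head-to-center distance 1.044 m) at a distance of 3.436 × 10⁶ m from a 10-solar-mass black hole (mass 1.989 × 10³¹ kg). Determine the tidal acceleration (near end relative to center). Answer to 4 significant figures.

a_tidal = 2GMr/d³
        = 2 × (6.674 × 10⁻¹¹) × (1.989 × 10³¹) × (1.044) / (3.436 × 10⁶)³
        = 6.833 × 10¹ m/s²

6.833 × 10¹ m/s²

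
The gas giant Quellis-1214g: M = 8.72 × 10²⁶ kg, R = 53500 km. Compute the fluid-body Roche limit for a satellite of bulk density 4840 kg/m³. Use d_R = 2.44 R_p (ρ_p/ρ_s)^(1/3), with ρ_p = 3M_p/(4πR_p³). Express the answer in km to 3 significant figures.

ρ_p = 3M_p/(4πR_p³) = 3 × (8.72 × 10²⁶) / (4π × (5.35 × 10⁷ m)³) = 1360 kg/m³
d_R = 2.44 × 53500 km × (1360/4840)^(1/3)
    = 85500 km

85500 km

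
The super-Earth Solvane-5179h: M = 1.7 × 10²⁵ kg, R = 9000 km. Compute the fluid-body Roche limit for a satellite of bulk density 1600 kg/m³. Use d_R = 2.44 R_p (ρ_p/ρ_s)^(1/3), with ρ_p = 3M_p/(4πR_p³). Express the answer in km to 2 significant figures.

ρ_p = 3M_p/(4πR_p³) = 3 × (1.7 × 10²⁵) / (4π × (9.0 × 10⁶ m)³) = 5600 kg/m³
d_R = 2.44 × 9000 km × (5600/1600)^(1/3)
    = 33000 km

33000 km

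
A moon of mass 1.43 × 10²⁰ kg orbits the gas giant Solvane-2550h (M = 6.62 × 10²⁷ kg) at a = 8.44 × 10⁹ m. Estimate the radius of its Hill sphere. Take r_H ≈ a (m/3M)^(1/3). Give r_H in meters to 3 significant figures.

1.63 × 10⁷ m

r_H ≈ a (m/3M)^(1/3)
    = (8.44 × 10⁹) × (1.43 × 10²⁰ / (3 × 6.62 × 10²⁷))^(1/3)
    = 1.63 × 10⁷ m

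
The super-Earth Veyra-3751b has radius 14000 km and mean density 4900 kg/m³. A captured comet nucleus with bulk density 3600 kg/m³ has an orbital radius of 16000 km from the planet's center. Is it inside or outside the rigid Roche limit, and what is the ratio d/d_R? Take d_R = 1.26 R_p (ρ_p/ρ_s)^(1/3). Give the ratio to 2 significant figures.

inside; d/d_R ≈ 0.82

d_R = 1.26 × (14000 km) × (4900/3600)^(1/3) = 19550 km
d/d_R = (16000) / (19550) = 0.82
Since d/d_R < 1, the body is inside the Roche limit.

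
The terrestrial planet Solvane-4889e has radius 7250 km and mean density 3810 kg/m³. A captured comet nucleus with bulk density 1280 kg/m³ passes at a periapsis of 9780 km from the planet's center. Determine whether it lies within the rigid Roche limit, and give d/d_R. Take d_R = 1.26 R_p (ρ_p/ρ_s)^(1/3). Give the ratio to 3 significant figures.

inside; d/d_R ≈ 0.744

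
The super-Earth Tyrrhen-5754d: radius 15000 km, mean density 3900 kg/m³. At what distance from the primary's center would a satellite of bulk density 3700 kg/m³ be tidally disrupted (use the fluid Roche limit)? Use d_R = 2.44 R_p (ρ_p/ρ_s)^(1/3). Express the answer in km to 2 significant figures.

d_R = 2.44 × 15000 km × (3900/3700)^(1/3)
    = 37000 km

37000 km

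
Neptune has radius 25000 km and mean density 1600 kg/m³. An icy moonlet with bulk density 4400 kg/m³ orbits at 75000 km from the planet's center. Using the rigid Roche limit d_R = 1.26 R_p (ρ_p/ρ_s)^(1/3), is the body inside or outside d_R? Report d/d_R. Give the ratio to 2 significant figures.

d_R = 1.26 × (25000 km) × (1600/4400)^(1/3) = 22480 km
d/d_R = (75000) / (22480) = 3.3
Since d/d_R > 1, the body is outside the Roche limit.

outside; d/d_R ≈ 3.3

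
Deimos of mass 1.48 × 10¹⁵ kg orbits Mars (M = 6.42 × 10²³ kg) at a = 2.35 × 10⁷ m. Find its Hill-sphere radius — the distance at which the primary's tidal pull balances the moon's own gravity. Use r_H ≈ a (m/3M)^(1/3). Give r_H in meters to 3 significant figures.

2.15 × 10⁴ m

r_H ≈ a (m/3M)^(1/3)
    = (2.35 × 10⁷) × (1.48 × 10¹⁵ / (3 × 6.42 × 10²³))^(1/3)
    = 2.15 × 10⁴ m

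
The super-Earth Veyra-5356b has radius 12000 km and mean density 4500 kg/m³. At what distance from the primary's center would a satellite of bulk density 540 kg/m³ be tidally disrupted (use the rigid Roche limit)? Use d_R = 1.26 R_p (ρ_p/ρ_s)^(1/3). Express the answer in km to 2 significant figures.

d_R = 1.26 × 12000 km × (4500/540)^(1/3)
    = 31000 km

31000 km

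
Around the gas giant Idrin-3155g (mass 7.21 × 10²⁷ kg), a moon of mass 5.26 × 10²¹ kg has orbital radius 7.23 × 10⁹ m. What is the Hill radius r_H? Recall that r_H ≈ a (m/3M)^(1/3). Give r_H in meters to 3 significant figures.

r_H ≈ a (m/3M)^(1/3)
    = (7.23 × 10⁹) × (5.26 × 10²¹ / (3 × 7.21 × 10²⁷))^(1/3)
    = 4.51 × 10⁷ m

4.51 × 10⁷ m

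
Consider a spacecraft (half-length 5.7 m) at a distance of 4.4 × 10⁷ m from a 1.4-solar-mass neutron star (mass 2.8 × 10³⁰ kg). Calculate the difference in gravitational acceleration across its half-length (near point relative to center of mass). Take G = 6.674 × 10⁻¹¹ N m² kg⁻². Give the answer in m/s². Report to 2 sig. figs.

2.5 × 10⁻² m/s²

a_tidal = 2GMr/d³
        = 2 × (6.674 × 10⁻¹¹) × (2.8 × 10³⁰) × (5.7) / (4.4 × 10⁷)³
        = 2.5 × 10⁻² m/s²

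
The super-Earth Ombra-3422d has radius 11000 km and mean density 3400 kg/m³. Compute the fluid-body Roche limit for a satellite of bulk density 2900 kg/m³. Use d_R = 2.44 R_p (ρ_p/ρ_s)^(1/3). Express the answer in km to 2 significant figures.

28000 km

d_R = 2.44 × 11000 km × (3400/2900)^(1/3)
    = 28000 km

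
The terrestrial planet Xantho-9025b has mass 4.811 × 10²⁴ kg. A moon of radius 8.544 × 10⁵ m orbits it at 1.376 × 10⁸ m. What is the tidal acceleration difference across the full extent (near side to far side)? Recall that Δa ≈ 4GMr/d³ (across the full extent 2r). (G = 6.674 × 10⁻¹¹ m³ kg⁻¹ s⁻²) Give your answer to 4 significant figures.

Δg = 4GMr/d³
   = 4 × (6.674 × 10⁻¹¹) × (4.811 × 10²⁴) × (8.544 × 10⁵) / (1.376 × 10⁸)³
   = 4.212 × 10⁻⁴ m/s²

4.212 × 10⁻⁴ m/s²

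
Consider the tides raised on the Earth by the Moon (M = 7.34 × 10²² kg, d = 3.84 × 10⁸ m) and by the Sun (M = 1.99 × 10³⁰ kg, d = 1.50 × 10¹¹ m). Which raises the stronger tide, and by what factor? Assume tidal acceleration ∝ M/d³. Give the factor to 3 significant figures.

The Moon, by a factor of ≈ 2.20

Compare M/d³ for the two perturbers:
The Moon: (7.34 × 10²²) / (3.84 × 10⁸)³ = 1.296 × 10⁻³
The Sun: (1.99 × 10³⁰) / (1.50 × 10¹¹)³ = 5.896 × 10⁻⁴
Ratio (larger/smaller) = 2.20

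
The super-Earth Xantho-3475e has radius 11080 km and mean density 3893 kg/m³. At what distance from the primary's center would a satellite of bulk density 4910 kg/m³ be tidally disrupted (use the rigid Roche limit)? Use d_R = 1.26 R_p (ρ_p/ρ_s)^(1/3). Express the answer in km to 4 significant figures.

12920 km

d_R = 1.26 × 11080 km × (3893/4910)^(1/3)
    = 12920 km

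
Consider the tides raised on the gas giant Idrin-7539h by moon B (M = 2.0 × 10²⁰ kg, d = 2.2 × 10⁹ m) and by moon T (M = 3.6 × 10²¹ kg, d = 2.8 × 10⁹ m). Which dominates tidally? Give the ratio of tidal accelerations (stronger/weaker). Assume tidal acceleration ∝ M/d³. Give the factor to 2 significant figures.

Moon T, by a factor of ≈ 8.7

The tide-raising term goes as M/d³ (the gradient of a 1/d² field).
Moon B: (2.0 × 10²⁰) / (2.2 × 10⁹)³ = 1.878 × 10⁻⁸
Moon T: (3.6 × 10²¹) / (2.8 × 10⁹)³ = 1.640 × 10⁻⁷
Ratio (larger/smaller) = 8.7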